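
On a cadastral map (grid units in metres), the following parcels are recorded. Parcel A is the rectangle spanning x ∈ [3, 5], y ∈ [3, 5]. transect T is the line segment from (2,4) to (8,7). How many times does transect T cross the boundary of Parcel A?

The segment meets the boundary at (4,5), (3,4.5).

2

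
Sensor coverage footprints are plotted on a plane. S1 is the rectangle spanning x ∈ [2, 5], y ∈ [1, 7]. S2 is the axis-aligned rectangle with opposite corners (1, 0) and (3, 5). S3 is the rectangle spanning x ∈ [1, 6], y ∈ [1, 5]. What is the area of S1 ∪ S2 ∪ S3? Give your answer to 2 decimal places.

By inclusion–exclusion:
Individual areas: |S1| = 18, |S2| = 10, |S3| = 20.
|S1∩S2|: x∈[2,3], y∈[1,5] → 1·4 = 4.
|S1∩S3|: x∈[2,5], y∈[1,5] → 3·4 = 12.
|S2∩S3|: x∈[1,3], y∈[1,5] → 2·4 = 8.
|S1∩S2∩S3| = 4.
|S1 ∪ S2 ∪ S3| = 48 − 24 + 4 = 28.00.

28.00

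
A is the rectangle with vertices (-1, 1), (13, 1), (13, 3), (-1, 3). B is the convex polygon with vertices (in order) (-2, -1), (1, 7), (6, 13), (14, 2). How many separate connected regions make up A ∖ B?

A ∖ B splits into 2 disjoint pieces (area 1.7604, area 0.3333).

2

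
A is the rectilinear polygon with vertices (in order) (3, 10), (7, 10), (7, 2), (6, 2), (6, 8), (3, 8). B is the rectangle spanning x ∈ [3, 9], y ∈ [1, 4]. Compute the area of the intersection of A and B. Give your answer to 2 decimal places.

The intersection is the polygon with vertices (7,2), (6,2), (6,4), (7,4).
By the shoelace formula its area is 2.00.

2.00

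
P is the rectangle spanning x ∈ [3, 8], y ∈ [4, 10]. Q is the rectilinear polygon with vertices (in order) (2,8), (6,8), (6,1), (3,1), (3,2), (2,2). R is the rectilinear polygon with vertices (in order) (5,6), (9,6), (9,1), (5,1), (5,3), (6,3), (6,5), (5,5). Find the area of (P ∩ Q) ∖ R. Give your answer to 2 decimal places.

|P ∩ Q| = 12.
|(P ∩ Q) ∩ R| = 1.
|(P ∩ Q) ∖ R| = 12 − 1 = 11.00.

11.00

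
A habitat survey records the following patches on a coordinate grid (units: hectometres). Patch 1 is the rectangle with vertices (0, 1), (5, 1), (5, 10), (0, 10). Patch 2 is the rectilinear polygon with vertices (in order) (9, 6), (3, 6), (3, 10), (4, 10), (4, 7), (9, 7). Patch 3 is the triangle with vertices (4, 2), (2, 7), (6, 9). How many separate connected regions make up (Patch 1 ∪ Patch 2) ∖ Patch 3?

2

(Patch 1 ∪ Patch 2) ∖ Patch 3 splits into 2 disjoint pieces (area 34.5, area 3.7143).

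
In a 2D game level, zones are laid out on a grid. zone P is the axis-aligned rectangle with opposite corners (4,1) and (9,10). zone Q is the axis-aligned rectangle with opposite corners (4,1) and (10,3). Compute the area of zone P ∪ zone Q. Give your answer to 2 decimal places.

47.00

By inclusion–exclusion:
Individual areas: |zone P| = 45, |zone Q| = 12.
|zone P∩zone Q|: x∈[4,9], y∈[1,3] → 5·2 = 10.
|zone P ∪ zone Q| = 57 − 10 = 47.00.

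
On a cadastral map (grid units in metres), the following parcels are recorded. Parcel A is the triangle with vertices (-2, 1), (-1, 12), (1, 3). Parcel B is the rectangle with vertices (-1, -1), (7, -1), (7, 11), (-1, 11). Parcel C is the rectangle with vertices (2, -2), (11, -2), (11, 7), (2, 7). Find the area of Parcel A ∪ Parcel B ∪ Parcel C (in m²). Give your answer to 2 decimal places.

142.28

By inclusion–exclusion:
Individual areas: |Parcel A| = 15.5, |Parcel B| = 96, |Parcel C| = 81.
|Parcel A∩Parcel B| = 10.2222.
|Parcel A∩Parcel C| = 0.
|Parcel B∩Parcel C|: x∈[2,7], y∈[-1,7] → 5·8 = 40.
|Parcel A∩Parcel B∩Parcel C| = 0.
|Parcel A ∪ Parcel B ∪ Parcel C| = 192.5 − 50.2222 + 0 = 142.28.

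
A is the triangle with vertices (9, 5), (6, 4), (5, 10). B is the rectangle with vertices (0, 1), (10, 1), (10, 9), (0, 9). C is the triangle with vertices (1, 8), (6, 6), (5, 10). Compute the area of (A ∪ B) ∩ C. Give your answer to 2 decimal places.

The region (A ∪ B) ∩ C is the polygon with vertices (5.167,9), (5,10), (6,6), (1,8), (3,9).
By the shoelace formula its area is 7.92.

7.92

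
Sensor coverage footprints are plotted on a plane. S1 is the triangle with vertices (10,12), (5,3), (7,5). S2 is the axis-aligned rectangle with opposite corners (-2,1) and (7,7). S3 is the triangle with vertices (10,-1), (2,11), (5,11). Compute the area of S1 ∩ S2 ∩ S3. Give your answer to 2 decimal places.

The intersection is the polygon with vertices (6.905,6.429), (7,6.2), (7,5), (6.4,4.4), (6.061,4.909).
By the shoelace formula its area is 0.99.

0.99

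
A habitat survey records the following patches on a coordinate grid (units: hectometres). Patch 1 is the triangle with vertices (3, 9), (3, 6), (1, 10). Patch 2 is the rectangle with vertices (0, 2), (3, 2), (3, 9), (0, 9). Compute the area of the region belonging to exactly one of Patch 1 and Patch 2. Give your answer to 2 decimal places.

19.50

|Patch 1| = 3, |Patch 2| = 21, |Patch 1∩Patch 2| = 2.25.
|Patch 1 △ Patch 2| = |Patch 1| + |Patch 2| − 2·|Patch 1∩Patch 2| = 3 + 21 − 4.5 = 19.50.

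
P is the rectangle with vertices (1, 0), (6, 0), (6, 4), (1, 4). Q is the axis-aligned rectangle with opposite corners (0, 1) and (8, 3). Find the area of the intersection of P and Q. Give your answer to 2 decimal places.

|P∩Q|: x∈[1,6], y∈[1,3] → 5·2 = 10.

10.00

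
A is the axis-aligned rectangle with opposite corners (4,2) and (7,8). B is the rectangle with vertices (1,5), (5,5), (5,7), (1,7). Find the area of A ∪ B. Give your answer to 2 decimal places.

24.00

By inclusion–exclusion:
Individual areas: |A| = 18, |B| = 8.
|A∩B|: x∈[4,5], y∈[5,7] → 1·2 = 2.
|A ∪ B| = 26 − 2 = 24.00.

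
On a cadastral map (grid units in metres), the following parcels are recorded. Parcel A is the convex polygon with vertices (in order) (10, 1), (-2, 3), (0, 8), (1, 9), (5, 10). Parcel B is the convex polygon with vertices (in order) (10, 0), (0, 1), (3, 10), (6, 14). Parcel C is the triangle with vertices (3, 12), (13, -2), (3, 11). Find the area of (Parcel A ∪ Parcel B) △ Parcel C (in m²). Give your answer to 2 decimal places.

|Parcel A ∪ Parcel B| = 91.0843.
|(Parcel A ∪ Parcel B) ∩ Parcel C| = 3.6762.
|(Parcel A ∪ Parcel B) △ Parcel C| = 91.0843 + 5 − 7.3525 = 88.73.

88.73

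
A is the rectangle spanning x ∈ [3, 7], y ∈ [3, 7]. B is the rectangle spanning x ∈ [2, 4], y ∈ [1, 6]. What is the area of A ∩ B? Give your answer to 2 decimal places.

3.00

|A∩B|: x∈[3,4], y∈[3,6] → 1·3 = 3.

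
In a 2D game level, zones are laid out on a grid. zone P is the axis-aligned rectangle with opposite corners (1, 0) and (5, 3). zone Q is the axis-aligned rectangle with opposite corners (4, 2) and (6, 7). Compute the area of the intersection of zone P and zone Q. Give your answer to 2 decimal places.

|zone P∩zone Q|: x∈[4,5], y∈[2,3] → 1·1 = 1.

1.00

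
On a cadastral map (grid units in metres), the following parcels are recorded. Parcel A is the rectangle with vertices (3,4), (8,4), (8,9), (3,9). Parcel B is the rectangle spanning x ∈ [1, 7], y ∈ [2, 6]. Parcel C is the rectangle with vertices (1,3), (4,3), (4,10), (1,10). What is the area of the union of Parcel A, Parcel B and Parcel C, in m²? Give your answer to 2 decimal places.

50.00

By inclusion–exclusion:
Individual areas: |Parcel A| = 25, |Parcel B| = 24, |Parcel C| = 21.
|Parcel A∩Parcel B|: x∈[3,7], y∈[4,6] → 4·2 = 8.
|Parcel A∩Parcel C|: x∈[3,4], y∈[4,9] → 1·5 = 5.
|Parcel B∩Parcel C|: x∈[1,4], y∈[3,6] → 3·3 = 9.
|Parcel A∩Parcel B∩Parcel C| = 2.
|Parcel A ∪ Parcel B ∪ Parcel C| = 70 − 22 + 2 = 50.00.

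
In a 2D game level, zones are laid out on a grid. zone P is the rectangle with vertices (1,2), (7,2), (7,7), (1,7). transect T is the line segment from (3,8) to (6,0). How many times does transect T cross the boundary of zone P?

The segment meets the boundary at (5.25,2), (3.375,7).

2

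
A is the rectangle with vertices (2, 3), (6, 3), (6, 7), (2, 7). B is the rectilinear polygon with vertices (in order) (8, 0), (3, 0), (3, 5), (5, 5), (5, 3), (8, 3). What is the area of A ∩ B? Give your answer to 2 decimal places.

4.00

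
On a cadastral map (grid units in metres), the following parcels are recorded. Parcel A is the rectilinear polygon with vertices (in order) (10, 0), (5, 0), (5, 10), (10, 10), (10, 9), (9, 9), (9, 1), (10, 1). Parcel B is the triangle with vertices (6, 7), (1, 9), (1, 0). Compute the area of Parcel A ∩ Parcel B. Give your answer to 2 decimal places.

The intersection is the polygon with vertices (5,7.4), (6,7), (5,5.6).
By the shoelace formula its area is 0.90.

0.90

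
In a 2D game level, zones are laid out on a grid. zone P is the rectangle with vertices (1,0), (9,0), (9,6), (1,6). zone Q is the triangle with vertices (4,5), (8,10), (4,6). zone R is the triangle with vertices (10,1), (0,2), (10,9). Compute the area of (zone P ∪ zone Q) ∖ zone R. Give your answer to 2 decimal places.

|zone P ∪ zone Q| = 49.6.
|(zone P ∪ zone Q) ∩ zone R| = 28.2214.
|(zone P ∪ zone Q) ∖ zone R| = 49.6 − 28.2214 = 21.38.

21.38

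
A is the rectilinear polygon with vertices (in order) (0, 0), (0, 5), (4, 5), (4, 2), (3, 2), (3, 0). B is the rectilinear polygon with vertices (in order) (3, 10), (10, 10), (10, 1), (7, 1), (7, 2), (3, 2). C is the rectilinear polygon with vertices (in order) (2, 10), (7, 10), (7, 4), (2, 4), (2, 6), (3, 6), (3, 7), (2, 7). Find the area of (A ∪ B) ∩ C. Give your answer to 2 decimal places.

25.00

The region (A ∪ B) ∩ C is the polygon with vertices (3,5), (3,6), (3,7), (3,10), (7,10), (7,4), (2,4), (2,5).
By the shoelace formula its area is 25.00.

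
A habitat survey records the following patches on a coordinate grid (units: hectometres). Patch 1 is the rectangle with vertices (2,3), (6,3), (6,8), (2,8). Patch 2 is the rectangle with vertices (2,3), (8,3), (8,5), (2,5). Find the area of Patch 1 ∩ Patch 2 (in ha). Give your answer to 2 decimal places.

|Patch 1∩Patch 2|: x∈[2,6], y∈[3,5] → 4·2 = 8.

8.00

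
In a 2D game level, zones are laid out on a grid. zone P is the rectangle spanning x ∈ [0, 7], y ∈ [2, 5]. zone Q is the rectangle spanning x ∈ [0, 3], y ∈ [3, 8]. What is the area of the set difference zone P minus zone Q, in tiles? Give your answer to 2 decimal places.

15.00

|zone P∩zone Q|: x∈[0,3], y∈[3,5] → 3·2 = 6.
|zone P| = 21.
|zone P ∖ zone Q| = |zone P| − |zone P∩zone Q| = 21 − 6 = 15.00.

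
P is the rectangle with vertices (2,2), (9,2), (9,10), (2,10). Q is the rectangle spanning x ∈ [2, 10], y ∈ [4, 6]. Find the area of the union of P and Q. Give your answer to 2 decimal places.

58.00

By inclusion–exclusion:
Individual areas: |P| = 56, |Q| = 16.
|P∩Q|: x∈[2,9], y∈[4,6] → 7·2 = 14.
|P ∪ Q| = 72 − 14 = 58.00.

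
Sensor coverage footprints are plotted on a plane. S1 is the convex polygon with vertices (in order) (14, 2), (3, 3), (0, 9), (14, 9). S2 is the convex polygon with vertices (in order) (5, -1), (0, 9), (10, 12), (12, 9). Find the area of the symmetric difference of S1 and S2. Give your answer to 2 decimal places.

|S1| = 80.5, |S2| = 78, |S1∩S2| = 51.3846.
|S1 △ S2| = |S1| + |S2| − 2·|S1∩S2| = 80.5 + 78 − 102.7692 = 55.73.

55.73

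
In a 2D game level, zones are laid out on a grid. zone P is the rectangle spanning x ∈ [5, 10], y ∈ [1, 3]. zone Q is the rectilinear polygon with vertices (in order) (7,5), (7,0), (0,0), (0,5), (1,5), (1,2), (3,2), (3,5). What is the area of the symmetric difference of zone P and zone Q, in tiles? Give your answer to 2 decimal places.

|zone P| = 10, |zone Q| = 29, |zone P∩zone Q| = 4.
|zone P △ zone Q| = |zone P| + |zone Q| − 2·|zone P∩zone Q| = 10 + 29 − 8 = 31.00.

31.00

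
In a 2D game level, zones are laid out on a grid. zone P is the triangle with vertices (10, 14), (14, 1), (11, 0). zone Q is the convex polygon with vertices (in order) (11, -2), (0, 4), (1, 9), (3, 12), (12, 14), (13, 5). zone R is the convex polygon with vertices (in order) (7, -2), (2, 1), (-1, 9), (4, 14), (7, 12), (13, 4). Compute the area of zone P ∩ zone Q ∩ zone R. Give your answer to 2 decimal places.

6.19

The intersection is the polygon with vertices (12.6,3.6), (10.867,1.867), (10.474,7.368), (12.793,4.276).
By the shoelace formula its area is 6.19.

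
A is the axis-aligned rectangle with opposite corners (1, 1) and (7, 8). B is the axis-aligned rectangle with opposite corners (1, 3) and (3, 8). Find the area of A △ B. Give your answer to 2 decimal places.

|A∩B|: x∈[1,3], y∈[3,8] → 2·5 = 10.
|A △ B| = |A| + |B| − 2·|A∩B| = 42 + 10 − 20 = 32.00.

32.00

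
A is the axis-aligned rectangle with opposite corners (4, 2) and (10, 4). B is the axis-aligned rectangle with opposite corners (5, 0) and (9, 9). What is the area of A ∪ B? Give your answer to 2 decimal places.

By inclusion–exclusion:
Individual areas: |A| = 12, |B| = 36.
|A∩B|: x∈[5,9], y∈[2,4] → 4·2 = 8.
|A ∪ B| = 48 − 8 = 40.00.

40.00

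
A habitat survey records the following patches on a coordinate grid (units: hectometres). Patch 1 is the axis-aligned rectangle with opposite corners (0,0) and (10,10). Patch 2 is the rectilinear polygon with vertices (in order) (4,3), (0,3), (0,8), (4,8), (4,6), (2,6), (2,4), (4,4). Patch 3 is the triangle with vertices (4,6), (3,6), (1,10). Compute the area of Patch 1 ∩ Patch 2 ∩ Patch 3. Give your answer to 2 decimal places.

1.50

The intersection is the polygon with vertices (2.5,8), (4,6), (3,6), (2,8).
By the shoelace formula its area is 1.50.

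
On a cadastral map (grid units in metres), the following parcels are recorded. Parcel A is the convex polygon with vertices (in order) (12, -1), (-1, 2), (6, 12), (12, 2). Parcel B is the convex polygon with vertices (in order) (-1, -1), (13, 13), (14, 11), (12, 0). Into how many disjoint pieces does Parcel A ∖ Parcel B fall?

Parcel A ∖ Parcel B splits into 2 disjoint pieces (area 1.625, area 34.5938).

2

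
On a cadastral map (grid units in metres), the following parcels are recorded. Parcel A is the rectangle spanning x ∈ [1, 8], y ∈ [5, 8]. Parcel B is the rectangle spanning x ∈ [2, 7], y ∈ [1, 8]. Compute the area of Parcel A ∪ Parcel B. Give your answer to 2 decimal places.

By inclusion–exclusion:
Individual areas: |Parcel A| = 21, |Parcel B| = 35.
|Parcel A∩Parcel B|: x∈[2,7], y∈[5,8] → 5·3 = 15.
|Parcel A ∪ Parcel B| = 56 − 15 = 41.00.

41.00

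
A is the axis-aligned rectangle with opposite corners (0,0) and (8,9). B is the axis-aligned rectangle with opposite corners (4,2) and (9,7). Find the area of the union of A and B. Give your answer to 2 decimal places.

77.00

By inclusion–exclusion:
Individual areas: |A| = 72, |B| = 25.
|A∩B|: x∈[4,8], y∈[2,7] → 4·5 = 20.
|A ∪ B| = 97 − 20 = 77.00.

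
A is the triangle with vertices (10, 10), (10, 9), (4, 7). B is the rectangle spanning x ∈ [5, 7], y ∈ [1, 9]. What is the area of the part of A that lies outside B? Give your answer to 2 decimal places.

2.33

|A| = 3, |A∩B| = 0.6667.
|A ∖ B| = |A| − |A∩B| = 3 − 0.6667 = 2.33.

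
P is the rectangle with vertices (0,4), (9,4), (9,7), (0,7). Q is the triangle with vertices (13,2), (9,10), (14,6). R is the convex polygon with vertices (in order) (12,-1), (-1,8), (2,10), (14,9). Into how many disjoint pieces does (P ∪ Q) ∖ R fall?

3

(P ∪ Q) ∖ R splits into 3 disjoint pieces (area 7.8333, area 0.1486, area 2.0099).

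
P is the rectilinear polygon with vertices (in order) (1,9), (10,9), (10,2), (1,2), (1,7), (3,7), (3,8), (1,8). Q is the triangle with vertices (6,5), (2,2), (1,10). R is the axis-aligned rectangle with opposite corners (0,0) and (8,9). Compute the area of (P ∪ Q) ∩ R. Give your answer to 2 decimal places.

48.69

|P ∪ Q| = 63.125.
|(P ∪ Q) ∩ R| = 48.69.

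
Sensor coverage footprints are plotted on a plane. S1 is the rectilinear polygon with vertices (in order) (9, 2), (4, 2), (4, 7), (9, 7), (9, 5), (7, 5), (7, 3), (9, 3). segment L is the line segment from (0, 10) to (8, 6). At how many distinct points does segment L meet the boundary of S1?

The segment meets the boundary at (6,7).

1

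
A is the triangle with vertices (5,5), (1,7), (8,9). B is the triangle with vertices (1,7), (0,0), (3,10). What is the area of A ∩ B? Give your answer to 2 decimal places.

The intersection is the polygon with vertices (1,7), (2.203,7.344), (1.956,6.522).
By the shoelace formula its area is 0.45.

0.45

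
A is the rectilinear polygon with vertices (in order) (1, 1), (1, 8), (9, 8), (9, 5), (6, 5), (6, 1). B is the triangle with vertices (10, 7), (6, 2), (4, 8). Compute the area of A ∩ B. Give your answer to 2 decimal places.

12.69

The intersection is the polygon with vertices (9,5.75), (8.4,5), (6,5), (6,2), (4,8), (9,7.167).
By the shoelace formula its area is 12.69.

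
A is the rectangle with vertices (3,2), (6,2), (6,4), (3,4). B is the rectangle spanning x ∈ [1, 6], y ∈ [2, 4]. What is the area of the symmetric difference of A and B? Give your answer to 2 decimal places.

|A∩B|: x∈[3,6], y∈[2,4] → 3·2 = 6.
|A △ B| = |A| + |B| − 2·|A∩B| = 6 + 10 − 12 = 4.00.

4.00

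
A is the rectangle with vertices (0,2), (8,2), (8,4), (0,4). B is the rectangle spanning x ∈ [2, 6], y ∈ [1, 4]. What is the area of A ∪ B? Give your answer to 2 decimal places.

By inclusion–exclusion:
Individual areas: |A| = 16, |B| = 12.
|A∩B|: x∈[2,6], y∈[2,4] → 4·2 = 8.
|A ∪ B| = 28 − 8 = 20.00.

20.00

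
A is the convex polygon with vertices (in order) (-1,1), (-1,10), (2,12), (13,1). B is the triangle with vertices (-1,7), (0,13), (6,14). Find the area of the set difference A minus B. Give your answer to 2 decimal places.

|A| = 90.5, |A∩B| = 7.6562.
|A ∖ B| = |A| − |A∩B| = 90.5 − 7.6562 = 82.84.

82.84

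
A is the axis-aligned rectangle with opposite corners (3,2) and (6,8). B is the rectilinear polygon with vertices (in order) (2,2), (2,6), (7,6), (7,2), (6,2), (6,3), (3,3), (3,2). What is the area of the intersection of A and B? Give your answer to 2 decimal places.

9.00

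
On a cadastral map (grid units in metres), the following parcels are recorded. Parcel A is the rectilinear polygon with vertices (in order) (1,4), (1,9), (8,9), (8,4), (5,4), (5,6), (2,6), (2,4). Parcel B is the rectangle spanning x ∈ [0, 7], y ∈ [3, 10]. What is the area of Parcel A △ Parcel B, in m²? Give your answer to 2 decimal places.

30.00

|Parcel A| = 29, |Parcel B| = 49, |Parcel A∩Parcel B| = 24.
|Parcel A △ Parcel B| = |Parcel A| + |Parcel B| − 2·|Parcel A∩Parcel B| = 29 + 49 − 48 = 30.00.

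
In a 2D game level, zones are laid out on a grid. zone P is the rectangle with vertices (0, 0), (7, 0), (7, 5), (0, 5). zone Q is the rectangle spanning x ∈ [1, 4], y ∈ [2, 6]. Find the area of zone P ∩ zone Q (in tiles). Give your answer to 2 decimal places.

9.00

|zone P∩zone Q|: x∈[1,4], y∈[2,5] → 3·3 = 9.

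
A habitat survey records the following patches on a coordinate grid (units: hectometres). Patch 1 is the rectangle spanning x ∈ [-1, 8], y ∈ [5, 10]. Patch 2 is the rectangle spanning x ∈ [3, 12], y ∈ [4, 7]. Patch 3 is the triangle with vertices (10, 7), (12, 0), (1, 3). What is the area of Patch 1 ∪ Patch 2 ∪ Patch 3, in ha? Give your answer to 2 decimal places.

86.09

By inclusion–exclusion:
Individual areas: |Patch 1| = 45, |Patch 2| = 27, |Patch 3| = 35.5.
|Patch 1∩Patch 2|: x∈[3,8], y∈[5,7] → 5·2 = 10.
|Patch 1∩Patch 3| = 1.3889.
|Patch 2∩Patch 3| = 11.4107.
|Patch 1∩Patch 2∩Patch 3| = 1.3889.
|Patch 1 ∪ Patch 2 ∪ Patch 3| = 107.5 − 22.7996 + 1.3889 = 86.09.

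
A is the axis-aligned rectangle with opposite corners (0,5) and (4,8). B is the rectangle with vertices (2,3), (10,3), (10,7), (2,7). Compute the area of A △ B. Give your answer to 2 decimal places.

36.00

|A∩B|: x∈[2,4], y∈[5,7] → 2·2 = 4.
|A △ B| = |A| + |B| − 2·|A∩B| = 12 + 32 − 8 = 36.00.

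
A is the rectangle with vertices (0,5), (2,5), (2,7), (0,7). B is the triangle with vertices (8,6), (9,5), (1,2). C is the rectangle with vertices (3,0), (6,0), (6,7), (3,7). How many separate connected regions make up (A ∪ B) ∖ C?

3

(A ∪ B) ∖ C splits into 3 disjoint pieces (area 4, area 3.0446, area 0.3929).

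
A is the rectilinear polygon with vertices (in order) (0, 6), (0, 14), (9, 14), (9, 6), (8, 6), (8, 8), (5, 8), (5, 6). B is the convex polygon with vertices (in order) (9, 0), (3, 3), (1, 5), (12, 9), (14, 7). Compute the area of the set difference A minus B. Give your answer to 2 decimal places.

|A| = 66, |A∩B| = 2.0114.
|A ∖ B| = |A| − |A∩B| = 66 − 2.0114 = 63.99.

63.99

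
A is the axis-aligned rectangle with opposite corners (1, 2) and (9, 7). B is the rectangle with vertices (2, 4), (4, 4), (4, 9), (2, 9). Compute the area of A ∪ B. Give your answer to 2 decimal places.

44.00

By inclusion–exclusion:
Individual areas: |A| = 40, |B| = 10.
|A∩B|: x∈[2,4], y∈[4,7] → 2·3 = 6.
|A ∪ B| = 50 − 6 = 44.00.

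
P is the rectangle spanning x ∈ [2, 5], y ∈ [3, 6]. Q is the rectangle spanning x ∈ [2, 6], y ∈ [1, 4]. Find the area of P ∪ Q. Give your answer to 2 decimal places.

By inclusion–exclusion:
Individual areas: |P| = 9, |Q| = 12.
|P∩Q|: x∈[2,5], y∈[3,4] → 3·1 = 3.
|P ∪ Q| = 21 − 3 = 18.00.

18.00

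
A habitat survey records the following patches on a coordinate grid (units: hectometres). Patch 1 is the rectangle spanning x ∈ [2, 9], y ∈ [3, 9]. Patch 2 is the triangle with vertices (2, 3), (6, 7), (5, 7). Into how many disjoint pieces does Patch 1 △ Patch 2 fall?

1

Patch 1 △ Patch 2 is a single connected region.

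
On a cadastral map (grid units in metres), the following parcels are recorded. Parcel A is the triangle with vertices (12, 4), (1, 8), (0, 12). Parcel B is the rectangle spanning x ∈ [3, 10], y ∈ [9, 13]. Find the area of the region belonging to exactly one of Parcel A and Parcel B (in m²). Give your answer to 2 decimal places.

46.50

|Parcel A| = 20, |Parcel B| = 28, |Parcel A∩Parcel B| = 0.75.
|Parcel A △ Parcel B| = |Parcel A| + |Parcel B| − 2·|Parcel A∩Parcel B| = 20 + 28 − 1.5 = 46.50.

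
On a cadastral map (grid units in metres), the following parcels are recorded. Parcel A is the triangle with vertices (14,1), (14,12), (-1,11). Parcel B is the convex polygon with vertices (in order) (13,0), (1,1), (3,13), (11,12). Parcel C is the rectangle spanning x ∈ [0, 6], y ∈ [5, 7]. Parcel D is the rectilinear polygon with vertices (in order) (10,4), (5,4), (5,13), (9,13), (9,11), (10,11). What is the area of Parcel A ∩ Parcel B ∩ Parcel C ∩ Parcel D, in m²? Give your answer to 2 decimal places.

The intersection is the polygon with vertices (6,7), (6,6.333), (5,7).
By the shoelace formula its area is 0.33.

0.33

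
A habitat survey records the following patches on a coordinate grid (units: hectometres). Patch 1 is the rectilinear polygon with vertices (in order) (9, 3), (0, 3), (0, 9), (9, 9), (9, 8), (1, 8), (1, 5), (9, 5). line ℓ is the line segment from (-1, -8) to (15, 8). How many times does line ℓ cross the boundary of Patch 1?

The segment lies entirely outside Patch 1 and never meets its boundary.

0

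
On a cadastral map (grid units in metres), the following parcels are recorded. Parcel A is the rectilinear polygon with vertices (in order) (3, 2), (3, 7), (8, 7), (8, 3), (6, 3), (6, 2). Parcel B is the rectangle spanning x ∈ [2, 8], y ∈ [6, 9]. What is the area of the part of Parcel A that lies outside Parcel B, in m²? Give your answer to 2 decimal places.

18.00

|Parcel A| = 23, |Parcel A∩Parcel B| = 5.
|Parcel A ∖ Parcel B| = |Parcel A| − |Parcel A∩Parcel B| = 23 − 5 = 18.00.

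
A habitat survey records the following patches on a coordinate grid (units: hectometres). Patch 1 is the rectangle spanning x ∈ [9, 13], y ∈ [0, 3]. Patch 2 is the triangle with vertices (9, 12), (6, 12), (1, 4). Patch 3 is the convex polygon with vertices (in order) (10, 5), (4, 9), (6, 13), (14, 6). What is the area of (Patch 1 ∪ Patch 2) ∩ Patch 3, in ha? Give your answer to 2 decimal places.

The region (Patch 1 ∪ Patch 2) ∩ Patch 3 is the polygon with vertices (6,12), (7.143,12), (8.133,11.133), (5.2,8.2), (4.088,8.941).
By the shoelace formula its area is 7.30.

7.30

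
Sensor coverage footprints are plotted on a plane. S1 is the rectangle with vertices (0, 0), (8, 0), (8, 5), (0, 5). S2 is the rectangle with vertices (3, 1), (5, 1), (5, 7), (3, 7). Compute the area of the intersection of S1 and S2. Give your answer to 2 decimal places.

|S1∩S2|: x∈[3,5], y∈[1,5] → 2·4 = 8.

8.00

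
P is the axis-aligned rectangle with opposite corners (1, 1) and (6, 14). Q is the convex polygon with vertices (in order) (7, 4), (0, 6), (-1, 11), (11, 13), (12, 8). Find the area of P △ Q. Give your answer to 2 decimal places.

|P| = 65, |Q| = 81, |P∩Q| = 33.75.
|P △ Q| = |P| + |Q| − 2·|P∩Q| = 65 + 81 − 67.5 = 78.50.

78.50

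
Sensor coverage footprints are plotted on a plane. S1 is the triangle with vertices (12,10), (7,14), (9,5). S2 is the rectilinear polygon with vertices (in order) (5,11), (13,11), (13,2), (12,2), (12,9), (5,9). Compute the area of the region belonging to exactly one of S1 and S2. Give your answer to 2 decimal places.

26.91

|S1| = 18.5, |S2| = 23, |S1∩S2| = 7.2972.
|S1 △ S2| = |S1| + |S2| − 2·|S1∩S2| = 18.5 + 23 − 14.5944 = 26.91.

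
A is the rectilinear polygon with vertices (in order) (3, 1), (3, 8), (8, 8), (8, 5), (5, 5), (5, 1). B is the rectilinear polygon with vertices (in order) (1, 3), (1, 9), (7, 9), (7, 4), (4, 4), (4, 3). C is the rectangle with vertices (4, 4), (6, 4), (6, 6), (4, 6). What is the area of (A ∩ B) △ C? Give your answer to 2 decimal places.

|A ∩ B| = 15.
|(A ∩ B) ∩ C| = 3.
|(A ∩ B) △ C| = 15 + 4 − 6 = 13.00.

13.00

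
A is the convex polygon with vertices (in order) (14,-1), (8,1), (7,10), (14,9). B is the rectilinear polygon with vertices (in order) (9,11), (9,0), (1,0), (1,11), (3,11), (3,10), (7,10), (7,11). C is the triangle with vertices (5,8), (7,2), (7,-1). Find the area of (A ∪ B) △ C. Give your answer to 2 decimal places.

128.84

|A ∪ B| = 131.619.
|(A ∪ B) ∩ C| = 2.8889.
|(A ∪ B) △ C| = 131.619 + 3 − 5.7778 = 128.84.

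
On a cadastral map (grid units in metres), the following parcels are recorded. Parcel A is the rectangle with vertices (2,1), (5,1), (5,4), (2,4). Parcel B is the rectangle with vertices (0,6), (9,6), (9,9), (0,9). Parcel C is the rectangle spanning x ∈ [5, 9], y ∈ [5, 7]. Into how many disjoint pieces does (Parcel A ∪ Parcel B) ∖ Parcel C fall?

(Parcel A ∪ Parcel B) ∖ Parcel C splits into 2 disjoint pieces (area 9, area 23).

2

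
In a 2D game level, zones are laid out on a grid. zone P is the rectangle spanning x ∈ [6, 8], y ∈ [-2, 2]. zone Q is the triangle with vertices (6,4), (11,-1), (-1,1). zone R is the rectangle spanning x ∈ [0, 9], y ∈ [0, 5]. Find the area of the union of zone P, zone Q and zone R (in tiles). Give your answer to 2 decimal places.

By inclusion–exclusion:
Individual areas: |zone P| = 8, |zone Q| = 25, |zone R| = 45.
|zone P∩zone Q| = 4.6667.
|zone P∩zone R|: x∈[6,8], y∈[0,2] → 2·2 = 4.
|zone Q∩zone R| = 21.7024.
|zone P∩zone Q∩zone R| = 4.
|zone P ∪ zone Q ∪ zone R| = 78 − 30.369 + 4 = 51.63.

51.63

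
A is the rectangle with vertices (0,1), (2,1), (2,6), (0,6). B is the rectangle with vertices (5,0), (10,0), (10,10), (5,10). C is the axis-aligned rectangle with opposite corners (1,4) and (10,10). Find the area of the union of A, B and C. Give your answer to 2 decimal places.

By inclusion–exclusion:
Individual areas: |A| = 10, |B| = 50, |C| = 54.
|A∩B| = 0 (no overlap).
|A∩C|: x∈[1,2], y∈[4,6] → 1·2 = 2.
|B∩C|: x∈[5,10], y∈[4,10] → 5·6 = 30.
|A∩B∩C| = 0.
|A ∪ B ∪ C| = 114 − 32 + 0 = 82.00.

82.00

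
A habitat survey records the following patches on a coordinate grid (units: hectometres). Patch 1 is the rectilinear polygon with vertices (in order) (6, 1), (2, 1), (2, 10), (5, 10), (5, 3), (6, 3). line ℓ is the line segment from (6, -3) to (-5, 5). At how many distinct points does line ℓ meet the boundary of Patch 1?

The segment lies entirely outside Patch 1 and never meets its boundary.

0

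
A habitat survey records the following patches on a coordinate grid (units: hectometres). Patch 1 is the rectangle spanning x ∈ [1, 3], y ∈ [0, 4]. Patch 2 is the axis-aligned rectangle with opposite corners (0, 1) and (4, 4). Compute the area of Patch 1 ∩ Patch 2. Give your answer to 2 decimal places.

6.00

|Patch 1∩Patch 2|: x∈[1,3], y∈[1,4] → 2·3 = 6.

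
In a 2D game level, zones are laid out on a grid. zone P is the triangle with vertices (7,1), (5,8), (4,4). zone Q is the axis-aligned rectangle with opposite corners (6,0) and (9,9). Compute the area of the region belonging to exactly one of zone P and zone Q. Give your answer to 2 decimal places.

|zone P| = 7.5, |zone Q| = 27, |zone P∩zone Q| = 1.25.
|zone P △ zone Q| = |zone P| + |zone Q| − 2·|zone P∩zone Q| = 7.5 + 27 − 2.5 = 32.00.

32.00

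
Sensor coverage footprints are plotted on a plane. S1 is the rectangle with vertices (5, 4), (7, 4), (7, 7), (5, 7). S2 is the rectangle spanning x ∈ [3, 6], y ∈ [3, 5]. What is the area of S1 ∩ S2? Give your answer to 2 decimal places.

|S1∩S2|: x∈[5,6], y∈[4,5] → 1·1 = 1.

1.00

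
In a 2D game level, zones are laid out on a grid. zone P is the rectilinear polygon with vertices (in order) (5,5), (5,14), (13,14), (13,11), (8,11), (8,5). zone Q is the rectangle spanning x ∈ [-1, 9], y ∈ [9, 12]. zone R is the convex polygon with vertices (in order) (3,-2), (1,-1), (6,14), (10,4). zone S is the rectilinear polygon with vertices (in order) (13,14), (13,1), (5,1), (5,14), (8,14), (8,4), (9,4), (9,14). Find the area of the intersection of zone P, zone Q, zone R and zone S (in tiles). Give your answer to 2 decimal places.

7.03

The intersection is the polygon with vertices (8,9), (5,9), (5,11), (5.333,12), (6.8,12).
By the shoelace formula its area is 7.03.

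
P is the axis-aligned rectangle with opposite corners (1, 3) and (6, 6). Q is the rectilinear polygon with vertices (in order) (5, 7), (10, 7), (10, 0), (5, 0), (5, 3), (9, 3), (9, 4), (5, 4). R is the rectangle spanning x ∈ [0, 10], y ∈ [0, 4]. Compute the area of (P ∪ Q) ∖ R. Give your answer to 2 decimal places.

|P ∪ Q| = 44.
|(P ∪ Q) ∩ R| = 21.
|(P ∪ Q) ∖ R| = 44 − 21 = 23.00.

23.00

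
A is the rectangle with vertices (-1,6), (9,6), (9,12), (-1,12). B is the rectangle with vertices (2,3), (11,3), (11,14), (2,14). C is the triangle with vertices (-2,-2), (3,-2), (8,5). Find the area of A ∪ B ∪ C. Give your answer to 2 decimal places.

133.07

By inclusion–exclusion:
Individual areas: |A| = 60, |B| = 99, |C| = 17.5.
|A∩B|: x∈[2,9], y∈[6,12] → 7·6 = 42.
|A∩C| = 0.
|B∩C| = 1.4286.
|A∩B∩C| = 0.
|A ∪ B ∪ C| = 176.5 − 43.4286 + 0 = 133.07.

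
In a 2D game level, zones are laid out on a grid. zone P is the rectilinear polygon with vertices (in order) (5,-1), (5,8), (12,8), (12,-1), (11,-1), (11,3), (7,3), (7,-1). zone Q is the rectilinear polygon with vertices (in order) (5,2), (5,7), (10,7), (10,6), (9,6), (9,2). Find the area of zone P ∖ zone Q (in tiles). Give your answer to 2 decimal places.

28.00

|zone P| = 47, |zone P∩zone Q| = 19.
|zone P ∖ zone Q| = |zone P| − |zone P∩zone Q| = 47 − 19 = 28.00.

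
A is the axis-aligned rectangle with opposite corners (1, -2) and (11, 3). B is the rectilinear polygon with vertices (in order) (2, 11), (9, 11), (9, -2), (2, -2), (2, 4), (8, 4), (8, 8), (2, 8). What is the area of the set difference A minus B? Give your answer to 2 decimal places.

|A| = 50, |A∩B| = 35.
|A ∖ B| = |A| − |A∩B| = 50 − 35 = 15.00.

15.00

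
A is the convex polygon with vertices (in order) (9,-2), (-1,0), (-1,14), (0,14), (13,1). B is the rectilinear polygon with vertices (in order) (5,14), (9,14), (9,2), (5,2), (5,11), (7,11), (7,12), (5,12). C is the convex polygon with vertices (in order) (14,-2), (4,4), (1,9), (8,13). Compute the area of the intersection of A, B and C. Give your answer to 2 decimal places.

18.37

The intersection is the polygon with vertices (9,2), (7.333,2), (5,3.4), (5,9), (9,5).
By the shoelace formula its area is 18.37.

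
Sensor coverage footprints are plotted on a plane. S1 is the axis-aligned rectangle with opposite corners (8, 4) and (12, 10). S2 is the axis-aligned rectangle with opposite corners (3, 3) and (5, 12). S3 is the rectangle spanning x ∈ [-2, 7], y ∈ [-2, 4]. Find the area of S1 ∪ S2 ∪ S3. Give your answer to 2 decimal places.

By inclusion–exclusion:
Individual areas: |S1| = 24, |S2| = 18, |S3| = 54.
|S1∩S2| = 0 (no overlap).
|S1∩S3| = 0 (no overlap).
|S2∩S3|: x∈[3,5], y∈[3,4] → 2·1 = 2.
|S1∩S2∩S3| = 0.
|S1 ∪ S2 ∪ S3| = 96 − 2 + 0 = 94.00.

94.00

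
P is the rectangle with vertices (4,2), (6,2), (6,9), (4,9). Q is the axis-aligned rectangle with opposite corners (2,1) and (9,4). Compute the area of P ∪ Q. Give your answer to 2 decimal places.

31.00

By inclusion–exclusion:
Individual areas: |P| = 14, |Q| = 21.
|P∩Q|: x∈[4,6], y∈[2,4] → 2·2 = 4.
|P ∪ Q| = 35 − 4 = 31.00.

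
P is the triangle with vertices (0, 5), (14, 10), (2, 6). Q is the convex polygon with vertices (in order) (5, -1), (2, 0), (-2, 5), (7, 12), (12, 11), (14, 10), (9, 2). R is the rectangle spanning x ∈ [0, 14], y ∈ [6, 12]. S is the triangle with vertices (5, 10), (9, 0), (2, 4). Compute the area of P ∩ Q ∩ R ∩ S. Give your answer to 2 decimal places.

0.66

The intersection is the polygon with vertices (3.043,6.087), (3.2,6.4), (6.059,7.353), (6.125,7.188).
By the shoelace formula its area is 0.66.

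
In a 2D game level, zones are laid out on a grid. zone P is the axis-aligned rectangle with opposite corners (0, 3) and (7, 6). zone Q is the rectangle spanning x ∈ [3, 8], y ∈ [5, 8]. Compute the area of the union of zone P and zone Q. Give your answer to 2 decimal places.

By inclusion–exclusion:
Individual areas: |zone P| = 21, |zone Q| = 15.
|zone P∩zone Q|: x∈[3,7], y∈[5,6] → 4·1 = 4.
|zone P ∪ zone Q| = 36 − 4 = 32.00.

32.00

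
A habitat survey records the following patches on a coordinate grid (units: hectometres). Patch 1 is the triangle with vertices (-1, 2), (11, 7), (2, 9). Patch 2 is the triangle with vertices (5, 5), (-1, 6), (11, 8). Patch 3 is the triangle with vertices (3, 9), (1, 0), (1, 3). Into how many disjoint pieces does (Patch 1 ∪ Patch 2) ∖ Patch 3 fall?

2

(Patch 1 ∪ Patch 2) ∖ Patch 3 splits into 2 disjoint pieces (area 24.5156, area 9.0555).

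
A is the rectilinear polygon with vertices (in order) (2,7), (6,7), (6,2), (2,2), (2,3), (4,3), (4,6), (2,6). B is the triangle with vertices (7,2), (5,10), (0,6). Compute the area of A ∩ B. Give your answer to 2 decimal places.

9.59

The intersection is the polygon with vertices (5.75,7), (6,6), (6,2.571), (4,3.714), (4,6), (2,6), (2,7).
By the shoelace formula its area is 9.59.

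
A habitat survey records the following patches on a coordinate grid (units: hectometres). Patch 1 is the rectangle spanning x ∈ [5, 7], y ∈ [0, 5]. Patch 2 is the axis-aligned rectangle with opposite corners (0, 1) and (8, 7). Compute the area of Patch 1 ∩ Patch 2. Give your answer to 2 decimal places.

|Patch 1∩Patch 2|: x∈[5,7], y∈[1,5] → 2·4 = 8.

8.00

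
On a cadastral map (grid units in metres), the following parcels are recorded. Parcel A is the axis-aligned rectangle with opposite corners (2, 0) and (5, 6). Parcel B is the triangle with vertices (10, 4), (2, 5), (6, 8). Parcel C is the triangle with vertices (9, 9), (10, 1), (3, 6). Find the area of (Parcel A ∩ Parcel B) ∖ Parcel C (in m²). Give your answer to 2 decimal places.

|Parcel A ∩ Parcel B| = 2.8958.
|(Parcel A ∩ Parcel B) ∩ Parcel C| = 1.4058.
|(Parcel A ∩ Parcel B) ∖ Parcel C| = 2.8958 − 1.4058 = 1.49.

1.49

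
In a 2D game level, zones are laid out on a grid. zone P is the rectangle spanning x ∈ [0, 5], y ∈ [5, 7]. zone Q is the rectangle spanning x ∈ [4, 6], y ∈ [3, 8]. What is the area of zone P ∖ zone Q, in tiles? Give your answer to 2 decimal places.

|zone P∩zone Q|: x∈[4,5], y∈[5,7] → 1·2 = 2.
|zone P| = 10.
|zone P ∖ zone Q| = |zone P| − |zone P∩zone Q| = 10 − 2 = 8.00.

8.00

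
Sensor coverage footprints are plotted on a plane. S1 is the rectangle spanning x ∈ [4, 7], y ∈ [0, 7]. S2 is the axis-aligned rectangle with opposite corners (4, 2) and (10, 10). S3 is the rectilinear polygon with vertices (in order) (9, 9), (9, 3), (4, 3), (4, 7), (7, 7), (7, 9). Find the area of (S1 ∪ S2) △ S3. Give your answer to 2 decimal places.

|S1 ∪ S2| = 54.
|(S1 ∪ S2) ∩ S3| = 24.
|(S1 ∪ S2) △ S3| = 54 + 24 − 48 = 30.00.

30.00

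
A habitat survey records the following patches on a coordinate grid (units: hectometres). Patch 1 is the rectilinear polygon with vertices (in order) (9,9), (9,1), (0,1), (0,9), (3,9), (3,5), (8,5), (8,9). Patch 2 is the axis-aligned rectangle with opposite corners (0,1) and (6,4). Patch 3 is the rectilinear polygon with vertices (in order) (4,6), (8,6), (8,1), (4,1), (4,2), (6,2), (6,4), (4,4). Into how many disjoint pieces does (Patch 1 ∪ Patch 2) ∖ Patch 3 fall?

2

(Patch 1 ∪ Patch 2) ∖ Patch 3 splits into 2 disjoint pieces (area 8, area 32).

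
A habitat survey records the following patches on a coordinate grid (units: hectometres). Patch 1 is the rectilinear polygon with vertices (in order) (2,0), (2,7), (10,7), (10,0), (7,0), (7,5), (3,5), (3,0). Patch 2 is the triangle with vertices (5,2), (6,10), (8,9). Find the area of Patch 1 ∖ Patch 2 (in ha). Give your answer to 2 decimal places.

|Patch 1| = 36, |Patch 1∩Patch 2| = 2.4286.
|Patch 1 ∖ Patch 2| = |Patch 1| − |Patch 1∩Patch 2| = 36 − 2.4286 = 33.57.

33.57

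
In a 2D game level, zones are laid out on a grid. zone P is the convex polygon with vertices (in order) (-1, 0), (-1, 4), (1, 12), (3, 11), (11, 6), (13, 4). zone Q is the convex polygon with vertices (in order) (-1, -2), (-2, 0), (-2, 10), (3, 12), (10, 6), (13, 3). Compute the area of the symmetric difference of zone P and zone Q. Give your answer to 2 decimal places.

|zone P| = 89, |zone Q| = 125.5, |zone P∩zone Q| = 85.2906.
|zone P △ zone Q| = |zone P| + |zone Q| − 2·|zone P∩zone Q| = 89 + 125.5 − 170.5812 = 43.92.

43.92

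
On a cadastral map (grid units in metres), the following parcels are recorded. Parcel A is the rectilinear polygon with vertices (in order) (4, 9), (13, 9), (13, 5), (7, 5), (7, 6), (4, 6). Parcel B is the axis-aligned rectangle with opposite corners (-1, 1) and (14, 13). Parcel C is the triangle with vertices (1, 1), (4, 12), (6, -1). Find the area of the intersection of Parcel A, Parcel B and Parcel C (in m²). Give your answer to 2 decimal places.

The intersection is the polygon with vertices (4,6), (4,9), (4.462,9), (4.923,6).
By the shoelace formula its area is 2.08.

2.08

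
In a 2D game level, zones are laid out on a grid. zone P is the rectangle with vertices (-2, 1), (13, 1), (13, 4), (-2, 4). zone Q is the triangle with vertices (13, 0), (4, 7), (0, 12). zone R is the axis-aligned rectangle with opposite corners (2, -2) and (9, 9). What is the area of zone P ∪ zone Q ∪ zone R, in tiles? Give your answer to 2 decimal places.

102.38

By inclusion–exclusion:
Individual areas: |zone P| = 45, |zone Q| = 8.5, |zone R| = 77.
|zone P∩zone Q| = 1.5179.
|zone P∩zone R|: x∈[2,9], y∈[1,4] → 7·3 = 21.
|zone Q∩zone R| = 6.0626.
|zone P∩zone Q∩zone R| = 0.4567.
|zone P ∪ zone Q ∪ zone R| = 130.5 − 28.5805 + 0.4567 = 102.38.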